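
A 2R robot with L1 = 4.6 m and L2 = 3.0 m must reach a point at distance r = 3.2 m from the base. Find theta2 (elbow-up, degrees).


cos(theta2) = (r^2 - L1^2 - L2^2) / (2*L1*L2)
cos(theta2) = (10.24 - 21.16 - 9.0) / 27.6
cos(theta2) = -0.721739
theta2 = 136.1983 degrees


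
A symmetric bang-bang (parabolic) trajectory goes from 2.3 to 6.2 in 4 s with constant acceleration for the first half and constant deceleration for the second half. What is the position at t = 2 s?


Symmetric rest-to-rest: each phase covers (pf-p0)/2 in time T/2. 0.5*a*(T/2)^2 = (pf-p0)/2 => a = 4*(pf-p0)/T^2
a = 4*(6.2-2.3)/4^2 = 0.975
t = 2 is in the acceleration phase (t <= T/2).
p = p0 + 0.5*a*t^2 = 2.3 + 0.5*0.975*2^2
= 4.25


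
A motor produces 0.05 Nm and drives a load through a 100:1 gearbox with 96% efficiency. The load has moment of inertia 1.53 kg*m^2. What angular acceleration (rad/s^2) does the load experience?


tau_out = tau_motor * N * eta
= 0.05 * 100 * 0.96 = 4.8 Nm
alpha = tau_out / I = 4.8 / 1.53
= 3.1373 rad/s^2


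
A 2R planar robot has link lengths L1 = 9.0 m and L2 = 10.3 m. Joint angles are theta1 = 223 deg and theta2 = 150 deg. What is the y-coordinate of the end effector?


Convert angles to radians: theta1 = 3.8921, theta2 = 2.618
y = L1*sin(theta1) + L2*sin(theta1+theta2)
y = -6.138 + 2.317
y = -3.821


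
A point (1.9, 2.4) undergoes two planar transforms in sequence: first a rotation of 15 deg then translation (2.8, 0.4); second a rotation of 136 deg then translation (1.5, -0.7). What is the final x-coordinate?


After transform 1:
x1 = cos(15)*1.9 - sin(15)*2.4 + 2.8 = 4.0141
y1 = sin(15)*1.9 + cos(15)*2.4 + 0.4 = 3.21
After transform 2:
x2 = cos(136)*4.0141 - sin(136)*3.21 + 1.5
= -3.6173


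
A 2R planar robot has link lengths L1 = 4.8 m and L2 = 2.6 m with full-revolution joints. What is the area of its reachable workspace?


r_max = L1 + L2 = 7.4 m
r_min = |L1 - L2| = 2.2 m
Area = pi*(r_max^2 - r_min^2)
= pi*(54.76 - 4.84)
= pi * 49.92
= 156.8283 m^2


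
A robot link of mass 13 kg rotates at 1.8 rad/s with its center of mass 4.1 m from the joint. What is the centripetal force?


F = m * omega^2 * r
= 13 * 1.8^2 * 4.1
= 13 * 3.24 * 4.1
= 172.692 N


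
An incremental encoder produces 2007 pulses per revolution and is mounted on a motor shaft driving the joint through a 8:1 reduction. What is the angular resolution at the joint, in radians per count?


counts per rev = 2007
effective counts at joint = 2007 * 8 = 16056
resolution = 2*pi / 16056
= 3.9133e-04 rad/count


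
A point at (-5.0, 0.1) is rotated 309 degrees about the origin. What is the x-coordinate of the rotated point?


x' = x*cos(theta) - y*sin(theta)
cos(309 deg) = 0.6293, sin(309 deg) = -0.7771
x' = -5.0 * 0.6293 - 0.1 * -0.7771
= -3.1466 - -0.0777
= -3.0689


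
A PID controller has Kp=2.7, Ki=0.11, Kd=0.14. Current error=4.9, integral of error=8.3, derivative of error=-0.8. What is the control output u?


u = Kp*e + Ki*int(e) + Kd*de/dt
= 2.7*4.9 + 0.11*8.3 + 0.14*(-0.8)
= 13.23 + 0.913 + -0.112
= 14.031


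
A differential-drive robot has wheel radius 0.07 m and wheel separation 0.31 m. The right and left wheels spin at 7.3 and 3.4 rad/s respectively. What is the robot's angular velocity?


vR = r*wR = 0.07*7.3 = 0.511 m/s
vL = r*wL = 0.07*3.4 = 0.238 m/s
v = (vR+vL)/2 = 0.3745 m/s
omega = (vR-vL)/L = 0.8806 rad/s
angular velocity = 0.8806 rad/s


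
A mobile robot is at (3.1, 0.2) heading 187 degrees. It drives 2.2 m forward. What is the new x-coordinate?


x_new = x0 + d*cos(theta)
= 3.1 + 2.2*cos(187)
= 3.1 + -2.1836
= 0.9164


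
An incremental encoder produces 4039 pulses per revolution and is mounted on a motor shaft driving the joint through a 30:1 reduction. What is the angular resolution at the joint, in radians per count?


counts per rev = 4039
effective counts at joint = 4039 * 30 = 121170
resolution = 2*pi / 121170
= 5.1854e-05 rad/count


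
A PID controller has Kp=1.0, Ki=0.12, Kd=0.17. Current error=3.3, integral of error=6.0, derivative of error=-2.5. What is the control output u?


u = Kp*e + Ki*int(e) + Kd*de/dt
= 1.0*3.3 + 0.12*6.0 + 0.17*(-2.5)
= 3.3 + 0.72 + -0.425
= 3.595


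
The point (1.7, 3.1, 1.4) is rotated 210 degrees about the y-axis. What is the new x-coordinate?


Rotation about y-axis: x' = x*cos(theta) + z*sin(theta)
= 1.7 * -0.866 + 1.4 * -0.5
= -2.1722


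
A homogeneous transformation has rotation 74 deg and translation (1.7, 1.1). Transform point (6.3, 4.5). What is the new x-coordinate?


x' = cos(theta)*px - sin(theta)*py + tx
= 0.2756*6.3 - 0.9613*4.5 + 1.7
= -0.8892


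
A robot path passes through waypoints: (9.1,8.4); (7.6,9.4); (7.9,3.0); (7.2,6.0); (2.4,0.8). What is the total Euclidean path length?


Segment lengths:
  seg1 = sqrt((-1.5)^2 + (1.0)^2) = 1.8028
  seg2 = sqrt((0.3)^2 + (-6.4)^2) = 6.407
  seg3 = sqrt((-0.7)^2 + (3.0)^2) = 3.0806
  seg4 = sqrt((-4.8)^2 + (-5.2)^2) = 7.0767
Total = 18.3671


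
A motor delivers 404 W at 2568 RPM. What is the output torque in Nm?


omega = 2568 * 2*pi/60 = 268.9203 rad/s
tau = P / omega = 404 / 268.9203
= 1.5023 Nm


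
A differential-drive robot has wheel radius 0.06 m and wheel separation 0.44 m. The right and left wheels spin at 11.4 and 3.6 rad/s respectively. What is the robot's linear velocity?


vR = r*wR = 0.06*11.4 = 0.684 m/s
vL = r*wL = 0.06*3.6 = 0.216 m/s
v = (vR+vL)/2 = 0.45 m/s
omega = (vR-vL)/L = 1.0636 rad/s
linear velocity = 0.45 m/s


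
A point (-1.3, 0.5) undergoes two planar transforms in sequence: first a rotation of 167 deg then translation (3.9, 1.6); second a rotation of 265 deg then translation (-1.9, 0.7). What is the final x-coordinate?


After transform 1:
x1 = cos(167)*-1.3 - sin(167)*0.5 + 3.9 = 5.0542
y1 = sin(167)*-1.3 + cos(167)*0.5 + 1.6 = 0.8204
After transform 2:
x2 = cos(265)*5.0542 - sin(265)*0.8204 + -1.9
= -1.5232


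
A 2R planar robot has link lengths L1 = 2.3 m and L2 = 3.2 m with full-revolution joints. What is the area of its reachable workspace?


r_max = L1 + L2 = 5.5 m
r_min = |L1 - L2| = 0.9 m
Area = pi*(r_max^2 - r_min^2)
= pi*(30.25 - 0.81)
= pi * 29.44
= 92.4885 m^2


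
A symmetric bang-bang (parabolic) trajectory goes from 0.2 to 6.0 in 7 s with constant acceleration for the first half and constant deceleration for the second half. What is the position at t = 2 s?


Symmetric rest-to-rest: each phase covers (pf-p0)/2 in time T/2. 0.5*a*(T/2)^2 = (pf-p0)/2 => a = 4*(pf-p0)/T^2
a = 4*(6.0-0.2)/7^2 = 0.4735
t = 2 is in the acceleration phase (t <= T/2).
p = p0 + 0.5*a*t^2 = 0.2 + 0.5*0.4735*2^2
= 1.1469


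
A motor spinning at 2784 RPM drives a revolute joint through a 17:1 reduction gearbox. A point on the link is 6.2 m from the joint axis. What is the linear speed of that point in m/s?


omega_motor = 2784 * 2*pi/60 = 291.5398 rad/s
omega_joint = omega_motor / 17 = 17.1494 rad/s
v = omega_joint * r = 17.1494 * 6.2
= 106.3263 m/s


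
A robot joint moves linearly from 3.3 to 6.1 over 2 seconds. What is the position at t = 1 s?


s = t/T = 1/2 = 0.5
p(t) = p0 + (pf-p0)*s
= 3.3 + (6.1 - 3.3) * 0.5
= 4.7


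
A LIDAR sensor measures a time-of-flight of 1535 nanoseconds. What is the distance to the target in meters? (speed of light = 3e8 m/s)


tof = 1535 ns = 1.535e-06 s
dist = c * tof / 2
= 3e8 * 1.535e-06 / 2
= 230.25 m


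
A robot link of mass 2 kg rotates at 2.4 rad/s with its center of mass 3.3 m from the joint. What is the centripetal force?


F = m * omega^2 * r
= 2 * 2.4^2 * 3.3
= 2 * 5.76 * 3.3
= 38.016 N


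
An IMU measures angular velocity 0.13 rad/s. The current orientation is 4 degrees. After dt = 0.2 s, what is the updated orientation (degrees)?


delta_theta = w * dt = 0.13 * 0.2 = 0.026 rad
= 1.4897 deg
theta_new = 4 + 1.4897 = 5.4897 deg


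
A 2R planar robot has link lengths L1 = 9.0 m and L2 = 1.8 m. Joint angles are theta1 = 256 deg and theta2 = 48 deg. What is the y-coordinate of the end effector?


Convert angles to radians: theta1 = 4.468, theta2 = 0.8378
y = L1*sin(theta1) + L2*sin(theta1+theta2)
y = -8.7327 + -1.4923
y = -10.2249


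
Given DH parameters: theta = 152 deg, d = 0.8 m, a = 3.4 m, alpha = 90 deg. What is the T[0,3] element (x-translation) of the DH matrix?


T[0,3] = a * cos(theta)
= 3.4 * cos(152 deg)
= 3.4 * -0.8829
= -3.002


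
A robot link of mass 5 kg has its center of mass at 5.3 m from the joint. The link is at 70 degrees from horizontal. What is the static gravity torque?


tau = m*g*L*cos(angle)
= 5 * 9.81 * 5.3 * cos(70 deg)
= 5 * 9.81 * 5.3 * 0.342
= 88.9133 Nm


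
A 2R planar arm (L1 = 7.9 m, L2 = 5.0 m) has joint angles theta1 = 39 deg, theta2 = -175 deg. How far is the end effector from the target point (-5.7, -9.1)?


End effector via forward kinematics:
x = L1*cos(t1) + L2*cos(t1+t2) = 2.5428
y = L1*sin(t1) + L2*sin(t1+t2) = 1.4983
Distance to target:
d = sqrt((-5.7 - 2.5428)^2 + (-9.1 - 1.4983)^2)
= sqrt(67.943 + 112.3248)
= 13.4264 m


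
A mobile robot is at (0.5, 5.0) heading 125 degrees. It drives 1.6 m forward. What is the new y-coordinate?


y_new = y0 + d*sin(theta)
= 5.0 + 1.6*sin(125)
= 5.0 + 1.3106
= 6.3106


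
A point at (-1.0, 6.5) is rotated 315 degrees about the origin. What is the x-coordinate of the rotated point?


x' = x*cos(theta) - y*sin(theta)
cos(315 deg) = 0.7071, sin(315 deg) = -0.7071
x' = -1.0 * 0.7071 - 6.5 * -0.7071
= -0.7071 - -4.5962
= 3.8891


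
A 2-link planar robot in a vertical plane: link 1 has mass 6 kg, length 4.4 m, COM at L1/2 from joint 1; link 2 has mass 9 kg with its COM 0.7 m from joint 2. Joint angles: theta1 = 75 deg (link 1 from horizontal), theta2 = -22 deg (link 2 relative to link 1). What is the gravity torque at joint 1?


Horizontal distance from joint 1 to link-1 COM:
  x_c1 = (L1/2)*cos(t1) = 2.2 * 0.2588 = 0.5694 m
Horizontal distance from joint 1 to link-2 COM:
  x_c2 = L1*cos(t1) + Lc2*cos(t1+t2)
       = 4.4*0.2588 + 0.7*0.6018 = 1.5601 m
tau1 = m1*g*x_c1 + m2*g*x_c2
     = 6*9.81*0.5694 + 9*9.81*1.5601
     = 33.515 + 137.739
     = 171.254 Nm


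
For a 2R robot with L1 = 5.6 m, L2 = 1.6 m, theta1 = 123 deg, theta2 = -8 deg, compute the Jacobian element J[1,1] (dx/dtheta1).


J[1,1] = -L1*sin(t1) - L2*sin(t1+t2)
= -5.6*sin(123) - 1.6*sin(115)
= -6.1466


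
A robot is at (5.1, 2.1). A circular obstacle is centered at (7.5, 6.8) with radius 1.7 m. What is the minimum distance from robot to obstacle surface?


center_dist = sqrt((5.1-7.5)^2 + (2.1-6.8)^2)
= sqrt(5.76 + 22.09)
= 5.2773
min_dist = center_dist - radius = 5.2773 - 1.7 = 3.5773 m


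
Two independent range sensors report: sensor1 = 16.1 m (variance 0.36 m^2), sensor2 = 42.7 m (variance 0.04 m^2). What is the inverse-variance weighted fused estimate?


w1 = (1/var1) / (1/var1 + 1/var2)
   = 2.7778 / (2.7778 + 25.0) = 0.1
w2 = 1 - w1 = 0.9
fused = w1*s1 + w2*s2 = 1.61 + 38.43
= 40.04 m


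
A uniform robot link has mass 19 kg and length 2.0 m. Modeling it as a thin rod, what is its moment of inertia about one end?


I = (1/3) * m * L^2
= (1/3) * 19 * 2.0^2
= 0.333333 * 19 * 4.0
= 25.3333 kg*m^2


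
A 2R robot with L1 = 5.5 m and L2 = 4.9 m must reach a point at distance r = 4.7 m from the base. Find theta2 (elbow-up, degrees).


cos(theta2) = (r^2 - L1^2 - L2^2) / (2*L1*L2)
cos(theta2) = (22.09 - 30.25 - 24.01) / 53.9
cos(theta2) = -0.596846
theta2 = 126.6443 degrees


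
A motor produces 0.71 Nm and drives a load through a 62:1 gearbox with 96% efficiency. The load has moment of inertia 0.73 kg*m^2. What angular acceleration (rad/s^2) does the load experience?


tau_out = tau_motor * N * eta
= 0.71 * 62 * 0.96 = 42.2592 Nm
alpha = tau_out / I = 42.2592 / 0.73
= 57.8893 rad/s^2


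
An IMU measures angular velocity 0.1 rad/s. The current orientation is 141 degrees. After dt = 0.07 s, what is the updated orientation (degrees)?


delta_theta = w * dt = 0.1 * 0.07 = 0.007 rad
= 0.4011 deg
theta_new = 141 + 0.4011 = 141.4011 deg


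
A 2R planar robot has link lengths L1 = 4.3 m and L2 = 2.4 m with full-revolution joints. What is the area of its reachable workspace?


r_max = L1 + L2 = 6.7 m
r_min = |L1 - L2| = 1.9 m
Area = pi*(r_max^2 - r_min^2)
= pi*(44.89 - 3.61)
= pi * 41.28
= 129.6849 m^2


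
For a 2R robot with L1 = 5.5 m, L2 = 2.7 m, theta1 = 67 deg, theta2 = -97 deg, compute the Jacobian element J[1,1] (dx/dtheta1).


J[1,1] = -L1*sin(t1) - L2*sin(t1+t2)
= -5.5*sin(67) - 2.7*sin(-30)
= -3.7128


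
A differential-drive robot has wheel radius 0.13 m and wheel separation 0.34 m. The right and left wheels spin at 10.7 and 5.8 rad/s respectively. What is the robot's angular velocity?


vR = r*wR = 0.13*10.7 = 1.391 m/s
vL = r*wL = 0.13*5.8 = 0.754 m/s
v = (vR+vL)/2 = 1.0725 m/s
omega = (vR-vL)/L = 1.8735 rad/s
angular velocity = 1.8735 rad/s


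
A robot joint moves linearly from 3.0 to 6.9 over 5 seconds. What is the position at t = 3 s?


s = t/T = 3/5 = 0.6
p(t) = p0 + (pf-p0)*s
= 3.0 + (6.9 - 3.0) * 0.6
= 5.34


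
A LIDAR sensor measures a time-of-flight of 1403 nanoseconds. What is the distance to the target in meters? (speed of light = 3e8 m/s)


tof = 1403 ns = 1.403e-06 s
dist = c * tof / 2
= 3e8 * 1.403e-06 / 2
= 210.45 m


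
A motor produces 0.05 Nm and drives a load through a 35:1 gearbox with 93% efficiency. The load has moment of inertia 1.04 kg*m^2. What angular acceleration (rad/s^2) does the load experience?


tau_out = tau_motor * N * eta
= 0.05 * 35 * 0.93 = 1.6275 Nm
alpha = tau_out / I = 1.6275 / 1.04
= 1.5649 rad/s^2


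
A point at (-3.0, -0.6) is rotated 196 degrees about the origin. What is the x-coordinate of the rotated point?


x' = x*cos(theta) - y*sin(theta)
cos(196 deg) = -0.9613, sin(196 deg) = -0.2756
x' = -3.0 * -0.9613 - -0.6 * -0.2756
= 2.8838 - 0.1654
= 2.7184


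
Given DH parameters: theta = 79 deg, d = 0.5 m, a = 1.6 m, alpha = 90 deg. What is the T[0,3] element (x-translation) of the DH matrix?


T[0,3] = a * cos(theta)
= 1.6 * cos(79 deg)
= 1.6 * 0.1908
= 0.3053


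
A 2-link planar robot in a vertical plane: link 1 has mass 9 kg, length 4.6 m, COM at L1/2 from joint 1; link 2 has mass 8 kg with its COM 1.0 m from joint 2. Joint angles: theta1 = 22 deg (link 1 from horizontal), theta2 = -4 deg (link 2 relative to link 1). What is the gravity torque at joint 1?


Horizontal distance from joint 1 to link-1 COM:
  x_c1 = (L1/2)*cos(t1) = 2.3 * 0.9272 = 2.1325 m
Horizontal distance from joint 1 to link-2 COM:
  x_c2 = L1*cos(t1) + Lc2*cos(t1+t2)
       = 4.6*0.9272 + 1.0*0.9511 = 5.2161 m
tau1 = m1*g*x_c1 + m2*g*x_c2
     = 9*9.81*2.1325 + 8*9.81*5.2161
     = 188.2804 + 409.3597
     = 597.6401 Nm


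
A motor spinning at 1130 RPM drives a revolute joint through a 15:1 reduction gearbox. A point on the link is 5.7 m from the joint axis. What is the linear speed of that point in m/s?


omega_motor = 1130 * 2*pi/60 = 118.3333 rad/s
omega_joint = omega_motor / 15 = 7.8889 rad/s
v = omega_joint * r = 7.8889 * 5.7
= 44.9667 m/s


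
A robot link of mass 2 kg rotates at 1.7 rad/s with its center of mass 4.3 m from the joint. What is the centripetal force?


F = m * omega^2 * r
= 2 * 1.7^2 * 4.3
= 2 * 2.89 * 4.3
= 24.854 N


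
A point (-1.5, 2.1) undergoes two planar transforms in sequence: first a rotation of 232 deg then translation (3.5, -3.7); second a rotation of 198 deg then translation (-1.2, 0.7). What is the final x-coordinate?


After transform 1:
x1 = cos(232)*-1.5 - sin(232)*2.1 + 3.5 = 6.0783
y1 = sin(232)*-1.5 + cos(232)*2.1 + -3.7 = -3.8109
After transform 2:
x2 = cos(198)*6.0783 - sin(198)*-3.8109 + -1.2
= -8.1584


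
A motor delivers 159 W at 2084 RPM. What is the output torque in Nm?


omega = 2084 * 2*pi/60 = 218.236 rad/s
tau = P / omega = 159 / 218.236
= 0.7286 Nm


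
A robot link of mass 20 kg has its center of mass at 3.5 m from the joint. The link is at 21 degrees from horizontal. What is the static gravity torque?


tau = m*g*L*cos(angle)
= 20 * 9.81 * 3.5 * cos(21 deg)
= 20 * 9.81 * 3.5 * 0.9336
= 641.0897 Nm


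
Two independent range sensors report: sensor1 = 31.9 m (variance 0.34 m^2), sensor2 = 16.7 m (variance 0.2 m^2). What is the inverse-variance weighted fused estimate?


w1 = (1/var1) / (1/var1 + 1/var2)
   = 2.9412 / (2.9412 + 5.0) = 0.3704
w2 = 1 - w1 = 0.6296
fused = w1*s1 + w2*s2 = 11.8148 + 10.5148
= 22.3296 m


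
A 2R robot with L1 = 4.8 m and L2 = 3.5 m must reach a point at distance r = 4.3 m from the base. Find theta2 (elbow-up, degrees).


cos(theta2) = (r^2 - L1^2 - L2^2) / (2*L1*L2)
cos(theta2) = (18.49 - 23.04 - 12.25) / 33.6
cos(theta2) = -0.5
theta2 = 120.0 degrees


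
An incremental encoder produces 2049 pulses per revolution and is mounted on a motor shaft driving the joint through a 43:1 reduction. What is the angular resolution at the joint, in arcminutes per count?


counts per rev = 2049
effective counts at joint = 2049 * 43 = 88107
resolution = 360*60 / 88107
= 0.2452 arcmin/count


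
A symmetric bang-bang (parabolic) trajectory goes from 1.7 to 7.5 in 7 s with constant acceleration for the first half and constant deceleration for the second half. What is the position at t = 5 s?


Symmetric rest-to-rest: each phase covers (pf-p0)/2 in time T/2. 0.5*a*(T/2)^2 = (pf-p0)/2 => a = 4*(pf-p0)/T^2
a = 4*(7.5-1.7)/7^2 = 0.4735
t = 5 is in the deceleration phase (t > T/2).
p = pf - 0.5*a*(T-t)^2 = 7.5 - 0.5*0.4735*2^2
= 6.5531


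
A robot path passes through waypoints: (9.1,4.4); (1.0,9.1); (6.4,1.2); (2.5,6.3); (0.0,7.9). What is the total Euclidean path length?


Segment lengths:
  seg1 = sqrt((-8.1)^2 + (4.7)^2) = 9.3648
  seg2 = sqrt((5.4)^2 + (-7.9)^2) = 9.5692
  seg3 = sqrt((-3.9)^2 + (5.1)^2) = 6.4203
  seg4 = sqrt((-2.5)^2 + (1.6)^2) = 2.9682
Total = 28.3225


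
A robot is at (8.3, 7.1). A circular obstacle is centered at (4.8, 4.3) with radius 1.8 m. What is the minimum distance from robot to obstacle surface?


center_dist = sqrt((8.3-4.8)^2 + (7.1-4.3)^2)
= sqrt(12.25 + 7.84)
= 4.4822
min_dist = center_dist - radius = 4.4822 - 1.8 = 2.6822 m


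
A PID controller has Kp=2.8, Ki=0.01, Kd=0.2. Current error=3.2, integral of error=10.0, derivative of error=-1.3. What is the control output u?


u = Kp*e + Ki*int(e) + Kd*de/dt
= 2.8*3.2 + 0.01*10.0 + 0.2*(-1.3)
= 8.96 + 0.1 + -0.26
= 8.8


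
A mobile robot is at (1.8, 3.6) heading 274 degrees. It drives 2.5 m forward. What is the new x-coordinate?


x_new = x0 + d*cos(theta)
= 1.8 + 2.5*cos(274)
= 1.8 + 0.1744
= 1.9744


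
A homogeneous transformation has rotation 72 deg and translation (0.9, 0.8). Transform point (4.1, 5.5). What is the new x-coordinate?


x' = cos(theta)*px - sin(theta)*py + tx
= 0.309*4.1 - 0.9511*5.5 + 0.9
= -3.0638


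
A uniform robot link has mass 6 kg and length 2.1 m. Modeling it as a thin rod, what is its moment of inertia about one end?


I = (1/3) * m * L^2
= (1/3) * 6 * 2.1^2
= 0.333333 * 6 * 4.41
= 8.82 kg*m^2


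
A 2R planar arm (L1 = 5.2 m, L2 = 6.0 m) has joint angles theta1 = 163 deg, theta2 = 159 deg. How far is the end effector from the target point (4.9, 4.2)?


End effector via forward kinematics:
x = L1*cos(t1) + L2*cos(t1+t2) = -0.2447
y = L1*sin(t1) + L2*sin(t1+t2) = -2.1736
Distance to target:
d = sqrt((4.9 - -0.2447)^2 + (4.2 - -2.1736)^2)
= sqrt(26.4681 + 40.6232)
= 8.1909 m


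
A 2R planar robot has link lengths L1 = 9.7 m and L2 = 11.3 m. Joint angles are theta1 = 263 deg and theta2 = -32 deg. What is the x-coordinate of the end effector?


Convert angles to radians: theta1 = 4.5902, theta2 = -0.5585
x = L1*cos(theta1) + L2*cos(theta1+theta2)
x = -1.1821 + -7.1113
x = -8.2935


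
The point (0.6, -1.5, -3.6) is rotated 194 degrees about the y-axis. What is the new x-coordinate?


Rotation about y-axis: x' = x*cos(theta) + z*sin(theta)
= 0.6 * -0.9703 + -3.6 * -0.2419
= 0.2887


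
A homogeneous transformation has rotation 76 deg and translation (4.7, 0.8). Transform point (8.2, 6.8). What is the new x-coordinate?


x' = cos(theta)*px - sin(theta)*py + tx
= 0.2419*8.2 - 0.9703*6.8 + 4.7
= 0.0857


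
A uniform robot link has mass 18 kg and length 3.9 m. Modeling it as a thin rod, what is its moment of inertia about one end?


I = (1/3) * m * L^2
= (1/3) * 18 * 3.9^2
= 0.333333 * 18 * 15.21
= 91.26 kg*m^2


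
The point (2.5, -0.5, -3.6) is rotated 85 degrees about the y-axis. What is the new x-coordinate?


Rotation about y-axis: x' = x*cos(theta) + z*sin(theta)
= 2.5 * 0.0872 + -3.6 * 0.9962
= -3.3684


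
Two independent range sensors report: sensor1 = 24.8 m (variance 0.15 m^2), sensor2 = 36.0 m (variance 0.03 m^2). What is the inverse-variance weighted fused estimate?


w1 = (1/var1) / (1/var1 + 1/var2)
   = 6.6667 / (6.6667 + 33.3333) = 0.1667
w2 = 1 - w1 = 0.8333
fused = w1*s1 + w2*s2 = 4.1333 + 30.0
= 34.1333 m


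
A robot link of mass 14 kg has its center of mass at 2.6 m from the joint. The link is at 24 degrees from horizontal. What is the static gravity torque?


tau = m*g*L*cos(angle)
= 14 * 9.81 * 2.6 * cos(24 deg)
= 14 * 9.81 * 2.6 * 0.9135
= 326.2125 Nm


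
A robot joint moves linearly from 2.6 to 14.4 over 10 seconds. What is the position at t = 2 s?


s = t/T = 2/10 = 0.2
p(t) = p0 + (pf-p0)*s
= 2.6 + (14.4 - 2.6) * 0.2
= 4.96


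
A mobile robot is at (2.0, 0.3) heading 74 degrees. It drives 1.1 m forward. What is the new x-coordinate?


x_new = x0 + d*cos(theta)
= 2.0 + 1.1*cos(74)
= 2.0 + 0.3032
= 2.3032


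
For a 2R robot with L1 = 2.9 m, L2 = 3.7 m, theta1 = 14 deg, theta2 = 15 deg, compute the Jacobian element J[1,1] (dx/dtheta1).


J[1,1] = -L1*sin(t1) - L2*sin(t1+t2)
= -2.9*sin(14) - 3.7*sin(29)
= -2.4954


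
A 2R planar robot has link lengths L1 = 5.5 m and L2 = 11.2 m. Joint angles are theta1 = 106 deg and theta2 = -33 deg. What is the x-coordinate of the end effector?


Convert angles to radians: theta1 = 1.85, theta2 = -0.576
x = L1*cos(theta1) + L2*cos(theta1+theta2)
x = -1.516 + 3.2746
x = 1.7586


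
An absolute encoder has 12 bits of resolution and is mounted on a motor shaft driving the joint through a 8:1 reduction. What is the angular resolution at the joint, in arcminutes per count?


counts = 2^12 = 4096
effective counts at joint = 4096 * 8 = 32768
resolution = 360*60 / 32768
= 0.6592 arcmin/count


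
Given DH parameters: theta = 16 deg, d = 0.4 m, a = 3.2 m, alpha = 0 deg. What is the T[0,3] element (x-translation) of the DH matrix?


T[0,3] = a * cos(theta)
= 3.2 * cos(16 deg)
= 3.2 * 0.9613
= 3.076


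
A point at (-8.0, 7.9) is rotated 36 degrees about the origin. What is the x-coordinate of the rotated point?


x' = x*cos(theta) - y*sin(theta)
cos(36 deg) = 0.809, sin(36 deg) = 0.5878
x' = -8.0 * 0.809 - 7.9 * 0.5878
= -6.4721 - 4.6435
= -11.1156


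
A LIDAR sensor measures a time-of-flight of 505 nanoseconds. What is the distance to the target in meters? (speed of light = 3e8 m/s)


tof = 505 ns = 5.05e-07 s
dist = c * tof / 2
= 3e8 * 5.05e-07 / 2
= 75.75 m


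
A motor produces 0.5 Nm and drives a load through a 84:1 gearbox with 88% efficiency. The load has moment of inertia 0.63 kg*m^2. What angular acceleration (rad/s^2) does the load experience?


tau_out = tau_motor * N * eta
= 0.5 * 84 * 0.88 = 36.96 Nm
alpha = tau_out / I = 36.96 / 0.63
= 58.6667 rad/s^2


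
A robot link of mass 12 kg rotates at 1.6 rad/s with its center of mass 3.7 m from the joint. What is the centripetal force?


F = m * omega^2 * r
= 12 * 1.6^2 * 3.7
= 12 * 2.56 * 3.7
= 113.664 N


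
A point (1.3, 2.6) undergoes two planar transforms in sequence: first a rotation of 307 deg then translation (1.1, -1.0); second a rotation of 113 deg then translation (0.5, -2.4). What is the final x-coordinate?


After transform 1:
x1 = cos(307)*1.3 - sin(307)*2.6 + 1.1 = 3.9588
y1 = sin(307)*1.3 + cos(307)*2.6 + -1.0 = -0.4735
After transform 2:
x2 = cos(113)*3.9588 - sin(113)*-0.4735 + 0.5
= -0.611


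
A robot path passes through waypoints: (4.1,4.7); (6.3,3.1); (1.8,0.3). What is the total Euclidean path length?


Segment lengths:
  seg1 = sqrt((2.2)^2 + (-1.6)^2) = 2.7203
  seg2 = sqrt((-4.5)^2 + (-2.8)^2) = 5.3
Total = 8.0203


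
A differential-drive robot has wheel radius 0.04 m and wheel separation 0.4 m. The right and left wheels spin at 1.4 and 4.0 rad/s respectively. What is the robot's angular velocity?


vR = r*wR = 0.04*1.4 = 0.056 m/s
vL = r*wL = 0.04*4.0 = 0.16 m/s
v = (vR+vL)/2 = 0.108 m/s
omega = (vR-vL)/L = -0.26 rad/s
angular velocity = -0.26 rad/s


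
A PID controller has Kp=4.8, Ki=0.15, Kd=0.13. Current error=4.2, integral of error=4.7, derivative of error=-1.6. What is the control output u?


u = Kp*e + Ki*int(e) + Kd*de/dt
= 4.8*4.2 + 0.15*4.7 + 0.13*(-1.6)
= 20.16 + 0.705 + -0.208
= 20.657


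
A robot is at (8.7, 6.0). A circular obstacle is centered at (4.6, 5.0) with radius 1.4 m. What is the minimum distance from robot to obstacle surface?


center_dist = sqrt((8.7-4.6)^2 + (6.0-5.0)^2)
= sqrt(16.81 + 1.0)
= 4.2202
min_dist = center_dist - radius = 4.2202 - 1.4 = 2.8202 m


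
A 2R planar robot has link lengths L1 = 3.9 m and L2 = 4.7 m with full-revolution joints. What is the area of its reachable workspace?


r_max = L1 + L2 = 8.6 m
r_min = |L1 - L2| = 0.8 m
Area = pi*(r_max^2 - r_min^2)
= pi*(73.96 - 0.64)
= pi * 73.32
= 230.3416 m^2


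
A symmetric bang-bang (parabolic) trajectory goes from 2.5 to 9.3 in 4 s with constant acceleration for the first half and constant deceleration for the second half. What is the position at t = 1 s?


Symmetric rest-to-rest: each phase covers (pf-p0)/2 in time T/2. 0.5*a*(T/2)^2 = (pf-p0)/2 => a = 4*(pf-p0)/T^2
a = 4*(9.3-2.5)/4^2 = 1.7
t = 1 is in the acceleration phase (t <= T/2).
p = p0 + 0.5*a*t^2 = 2.5 + 0.5*1.7*1^2
= 3.35


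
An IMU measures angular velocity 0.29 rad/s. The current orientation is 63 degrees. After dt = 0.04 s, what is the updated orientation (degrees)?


delta_theta = w * dt = 0.29 * 0.04 = 0.0116 rad
= 0.6646 deg
theta_new = 63 + 0.6646 = 63.6646 deg


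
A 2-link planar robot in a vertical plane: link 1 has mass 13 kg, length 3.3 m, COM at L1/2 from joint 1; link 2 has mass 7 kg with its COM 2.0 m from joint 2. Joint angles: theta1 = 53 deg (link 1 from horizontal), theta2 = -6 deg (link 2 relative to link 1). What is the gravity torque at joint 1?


Horizontal distance from joint 1 to link-1 COM:
  x_c1 = (L1/2)*cos(t1) = 1.65 * 0.6018 = 0.993 m
Horizontal distance from joint 1 to link-2 COM:
  x_c2 = L1*cos(t1) + Lc2*cos(t1+t2)
       = 3.3*0.6018 + 2.0*0.682 = 3.35 m
tau1 = m1*g*x_c1 + m2*g*x_c2
     = 13*9.81*0.993 + 7*9.81*3.35
     = 126.6366 + 230.0436
     = 356.6802 Nm


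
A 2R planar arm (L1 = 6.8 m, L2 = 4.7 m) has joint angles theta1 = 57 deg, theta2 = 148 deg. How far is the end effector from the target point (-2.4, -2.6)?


End effector via forward kinematics:
x = L1*cos(t1) + L2*cos(t1+t2) = -0.5561
y = L1*sin(t1) + L2*sin(t1+t2) = 3.7167
Distance to target:
d = sqrt((-2.4 - -0.5561)^2 + (-2.6 - 3.7167)^2)
= sqrt(3.4 + 39.9001)
= 6.5803 m


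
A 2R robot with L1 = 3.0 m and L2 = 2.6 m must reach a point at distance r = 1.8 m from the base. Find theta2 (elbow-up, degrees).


cos(theta2) = (r^2 - L1^2 - L2^2) / (2*L1*L2)
cos(theta2) = (3.24 - 9.0 - 6.76) / 15.6
cos(theta2) = -0.802564
theta2 = 143.3757 degrees


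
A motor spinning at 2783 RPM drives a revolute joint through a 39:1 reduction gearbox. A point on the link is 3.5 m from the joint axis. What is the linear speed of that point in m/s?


omega_motor = 2783 * 2*pi/60 = 291.4351 rad/s
omega_joint = omega_motor / 39 = 7.4727 rad/s
v = omega_joint * r = 7.4727 * 3.5
= 26.1544 m/s


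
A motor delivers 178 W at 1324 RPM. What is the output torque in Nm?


omega = 1324 * 2*pi/60 = 138.649 rad/s
tau = P / omega = 178 / 138.649
= 1.2838 Nm


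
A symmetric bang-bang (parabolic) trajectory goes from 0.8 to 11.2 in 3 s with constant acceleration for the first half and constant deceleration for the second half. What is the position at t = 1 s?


Symmetric rest-to-rest: each phase covers (pf-p0)/2 in time T/2. 0.5*a*(T/2)^2 = (pf-p0)/2 => a = 4*(pf-p0)/T^2
a = 4*(11.2-0.8)/3^2 = 4.6222
t = 1 is in the acceleration phase (t <= T/2).
p = p0 + 0.5*a*t^2 = 0.8 + 0.5*4.6222*1^2
= 3.1111


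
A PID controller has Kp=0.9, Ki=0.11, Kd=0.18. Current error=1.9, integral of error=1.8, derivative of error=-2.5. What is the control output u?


u = Kp*e + Ki*int(e) + Kd*de/dt
= 0.9*1.9 + 0.11*1.8 + 0.18*(-2.5)
= 1.71 + 0.198 + -0.45
= 1.458


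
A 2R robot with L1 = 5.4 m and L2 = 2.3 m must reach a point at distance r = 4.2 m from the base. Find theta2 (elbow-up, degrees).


cos(theta2) = (r^2 - L1^2 - L2^2) / (2*L1*L2)
cos(theta2) = (17.64 - 29.16 - 5.29) / 24.84
cos(theta2) = -0.676731
theta2 = 132.5887 degrees


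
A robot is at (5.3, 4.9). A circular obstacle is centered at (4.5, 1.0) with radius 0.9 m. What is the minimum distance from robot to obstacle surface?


center_dist = sqrt((5.3-4.5)^2 + (4.9-1.0)^2)
= sqrt(0.64 + 15.21)
= 3.9812
min_dist = center_dist - radius = 3.9812 - 0.9 = 3.0812 m


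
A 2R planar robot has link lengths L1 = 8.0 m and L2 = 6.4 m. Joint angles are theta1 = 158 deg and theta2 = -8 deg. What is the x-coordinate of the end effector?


Convert angles to radians: theta1 = 2.7576, theta2 = -0.1396
x = L1*cos(theta1) + L2*cos(theta1+theta2)
x = -7.4175 + -5.5426
x = -12.96


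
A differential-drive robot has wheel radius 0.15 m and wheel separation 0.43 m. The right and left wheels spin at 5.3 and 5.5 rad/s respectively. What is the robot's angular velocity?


vR = r*wR = 0.15*5.3 = 0.795 m/s
vL = r*wL = 0.15*5.5 = 0.825 m/s
v = (vR+vL)/2 = 0.81 m/s
omega = (vR-vL)/L = -0.0698 rad/s
angular velocity = -0.0698 rad/s


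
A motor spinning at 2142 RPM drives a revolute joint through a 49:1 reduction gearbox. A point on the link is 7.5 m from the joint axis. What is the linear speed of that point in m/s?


omega_motor = 2142 * 2*pi/60 = 224.3097 rad/s
omega_joint = omega_motor / 49 = 4.5777 rad/s
v = omega_joint * r = 4.5777 * 7.5
= 34.3331 m/s


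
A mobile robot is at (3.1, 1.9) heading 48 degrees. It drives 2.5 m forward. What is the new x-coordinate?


x_new = x0 + d*cos(theta)
= 3.1 + 2.5*cos(48)
= 3.1 + 1.6728
= 4.7728


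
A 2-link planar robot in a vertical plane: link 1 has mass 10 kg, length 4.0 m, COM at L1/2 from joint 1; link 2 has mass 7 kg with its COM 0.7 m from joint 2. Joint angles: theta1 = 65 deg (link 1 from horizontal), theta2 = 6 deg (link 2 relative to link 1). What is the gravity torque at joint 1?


Horizontal distance from joint 1 to link-1 COM:
  x_c1 = (L1/2)*cos(t1) = 2.0 * 0.4226 = 0.8452 m
Horizontal distance from joint 1 to link-2 COM:
  x_c2 = L1*cos(t1) + Lc2*cos(t1+t2)
       = 4.0*0.4226 + 0.7*0.3256 = 1.9184 m
tau1 = m1*g*x_c1 + m2*g*x_c2
     = 10*9.81*0.8452 + 7*9.81*1.9184
     = 82.9177 + 131.7345
     = 214.6522 Nm


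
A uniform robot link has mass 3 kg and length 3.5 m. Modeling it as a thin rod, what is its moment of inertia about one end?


I = (1/3) * m * L^2
= (1/3) * 3 * 3.5^2
= 0.333333 * 3 * 12.25
= 12.25 kg*m^2


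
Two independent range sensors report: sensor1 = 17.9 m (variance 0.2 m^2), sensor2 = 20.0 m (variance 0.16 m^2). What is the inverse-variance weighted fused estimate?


w1 = (1/var1) / (1/var1 + 1/var2)
   = 5.0 / (5.0 + 6.25) = 0.4444
w2 = 1 - w1 = 0.5556
fused = w1*s1 + w2*s2 = 7.9556 + 11.1111
= 19.0667 m


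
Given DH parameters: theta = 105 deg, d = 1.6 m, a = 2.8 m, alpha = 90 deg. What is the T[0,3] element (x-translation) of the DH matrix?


T[0,3] = a * cos(theta)
= 2.8 * cos(105 deg)
= 2.8 * -0.2588
= -0.7247


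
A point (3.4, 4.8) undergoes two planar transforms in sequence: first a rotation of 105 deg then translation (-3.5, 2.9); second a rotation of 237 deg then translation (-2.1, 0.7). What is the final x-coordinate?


After transform 1:
x1 = cos(105)*3.4 - sin(105)*4.8 + -3.5 = -9.0164
y1 = sin(105)*3.4 + cos(105)*4.8 + 2.9 = 4.9418
After transform 2:
x2 = cos(237)*-9.0164 - sin(237)*4.9418 + -2.1
= 6.9553


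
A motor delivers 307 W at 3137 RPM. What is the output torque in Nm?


omega = 3137 * 2*pi/60 = 328.5059 rad/s
tau = P / omega = 307 / 328.5059
= 0.9345 Nm


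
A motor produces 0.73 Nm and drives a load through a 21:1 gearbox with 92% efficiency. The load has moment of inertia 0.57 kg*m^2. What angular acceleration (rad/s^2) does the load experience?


tau_out = tau_motor * N * eta
= 0.73 * 21 * 0.92 = 14.1036 Nm
alpha = tau_out / I = 14.1036 / 0.57
= 24.7432 rad/s^2


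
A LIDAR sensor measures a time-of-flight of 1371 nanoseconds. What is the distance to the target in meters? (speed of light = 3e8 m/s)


tof = 1371 ns = 1.371e-06 s
dist = c * tof / 2
= 3e8 * 1.371e-06 / 2
= 205.65 m


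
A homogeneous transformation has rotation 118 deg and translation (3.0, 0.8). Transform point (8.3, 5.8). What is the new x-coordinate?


x' = cos(theta)*px - sin(theta)*py + tx
= -0.4695*8.3 - 0.8829*5.8 + 3.0
= -6.0177


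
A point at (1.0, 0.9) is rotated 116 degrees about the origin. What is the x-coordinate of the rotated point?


x' = x*cos(theta) - y*sin(theta)
cos(116 deg) = -0.4384, sin(116 deg) = 0.8988
x' = 1.0 * -0.4384 - 0.9 * 0.8988
= -0.4384 - 0.8089
= -1.2473


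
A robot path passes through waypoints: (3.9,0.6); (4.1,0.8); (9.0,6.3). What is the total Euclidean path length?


Segment lengths:
  seg1 = sqrt((0.2)^2 + (0.2)^2) = 0.2828
  seg2 = sqrt((4.9)^2 + (5.5)^2) = 7.3661
Total = 7.649


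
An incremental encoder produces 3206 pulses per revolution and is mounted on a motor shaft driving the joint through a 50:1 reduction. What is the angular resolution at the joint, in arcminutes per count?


counts per rev = 3206
effective counts at joint = 3206 * 50 = 160300
resolution = 360*60 / 160300
= 0.1347 arcmin/count


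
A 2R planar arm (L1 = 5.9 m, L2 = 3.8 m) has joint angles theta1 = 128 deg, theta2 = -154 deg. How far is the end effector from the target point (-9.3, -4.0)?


End effector via forward kinematics:
x = L1*cos(t1) + L2*cos(t1+t2) = -0.217
y = L1*sin(t1) + L2*sin(t1+t2) = 2.9835
Distance to target:
d = sqrt((-9.3 - -0.217)^2 + (-4.0 - 2.9835)^2)
= sqrt(82.5012 + 48.7686)
= 11.4573 m


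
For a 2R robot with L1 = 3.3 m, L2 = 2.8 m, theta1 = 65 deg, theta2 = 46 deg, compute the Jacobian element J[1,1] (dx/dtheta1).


J[1,1] = -L1*sin(t1) - L2*sin(t1+t2)
= -3.3*sin(65) - 2.8*sin(111)
= -5.6048


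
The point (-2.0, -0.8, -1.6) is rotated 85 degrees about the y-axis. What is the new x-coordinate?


Rotation about y-axis: x' = x*cos(theta) + z*sin(theta)
= -2.0 * 0.0872 + -1.6 * 0.9962
= -1.7682


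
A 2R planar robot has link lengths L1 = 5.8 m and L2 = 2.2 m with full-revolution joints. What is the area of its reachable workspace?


r_max = L1 + L2 = 8.0 m
r_min = |L1 - L2| = 3.6 m
Area = pi*(r_max^2 - r_min^2)
= pi*(64.0 - 12.96)
= pi * 51.04
= 160.3469 m^2


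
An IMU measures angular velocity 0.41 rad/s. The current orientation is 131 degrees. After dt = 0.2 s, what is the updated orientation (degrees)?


delta_theta = w * dt = 0.41 * 0.2 = 0.082 rad
= 4.6983 deg
theta_new = 131 + 4.6983 = 135.6983 deg


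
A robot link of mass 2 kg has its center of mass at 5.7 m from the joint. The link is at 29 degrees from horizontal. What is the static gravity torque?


tau = m*g*L*cos(angle)
= 2 * 9.81 * 5.7 * cos(29 deg)
= 2 * 9.81 * 5.7 * 0.8746
= 97.8122 Nm


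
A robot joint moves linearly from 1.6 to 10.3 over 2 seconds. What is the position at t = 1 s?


s = t/T = 1/2 = 0.5
p(t) = p0 + (pf-p0)*s
= 1.6 + (10.3 - 1.6) * 0.5
= 5.95


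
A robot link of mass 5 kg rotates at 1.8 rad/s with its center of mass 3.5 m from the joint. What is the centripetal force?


F = m * omega^2 * r
= 5 * 1.8^2 * 3.5
= 5 * 3.24 * 3.5
= 56.7 N


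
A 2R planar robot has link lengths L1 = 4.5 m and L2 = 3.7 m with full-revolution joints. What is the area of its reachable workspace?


r_max = L1 + L2 = 8.2 m
r_min = |L1 - L2| = 0.8 m
Area = pi*(r_max^2 - r_min^2)
= pi*(67.24 - 0.64)
= pi * 66.6
= 209.2301 m^2


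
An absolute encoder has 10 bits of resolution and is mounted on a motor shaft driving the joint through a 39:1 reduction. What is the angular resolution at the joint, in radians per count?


counts = 2^10 = 1024
effective counts at joint = 1024 * 39 = 39936
resolution = 2*pi / 39936
= 1.5733e-04 rad/count


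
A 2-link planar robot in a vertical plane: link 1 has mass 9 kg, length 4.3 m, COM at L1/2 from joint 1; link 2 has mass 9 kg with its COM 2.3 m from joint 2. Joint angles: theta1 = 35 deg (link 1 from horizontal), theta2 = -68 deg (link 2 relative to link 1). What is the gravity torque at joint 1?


Horizontal distance from joint 1 to link-1 COM:
  x_c1 = (L1/2)*cos(t1) = 2.15 * 0.8192 = 1.7612 m
Horizontal distance from joint 1 to link-2 COM:
  x_c2 = L1*cos(t1) + Lc2*cos(t1+t2)
       = 4.3*0.8192 + 2.3*0.8387 = 5.4513 m
tau1 = m1*g*x_c1 + m2*g*x_c2
     = 9*9.81*1.7612 + 9*9.81*5.4513
     = 155.4943 + 481.2949
     = 636.7892 Nm


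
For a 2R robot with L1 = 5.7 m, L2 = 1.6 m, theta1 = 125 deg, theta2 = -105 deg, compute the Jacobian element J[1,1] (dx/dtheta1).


J[1,1] = -L1*sin(t1) - L2*sin(t1+t2)
= -5.7*sin(125) - 1.6*sin(20)
= -5.2164


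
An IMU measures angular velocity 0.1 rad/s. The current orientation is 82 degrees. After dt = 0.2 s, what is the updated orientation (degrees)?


delta_theta = w * dt = 0.1 * 0.2 = 0.02 rad
= 1.1459 deg
theta_new = 82 + 1.1459 = 83.1459 deg


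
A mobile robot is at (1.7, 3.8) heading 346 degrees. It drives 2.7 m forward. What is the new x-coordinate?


x_new = x0 + d*cos(theta)
= 1.7 + 2.7*cos(346)
= 1.7 + 2.6198
= 4.3198


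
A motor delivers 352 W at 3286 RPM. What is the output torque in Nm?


omega = 3286 * 2*pi/60 = 344.1091 rad/s
tau = P / omega = 352 / 344.1091
= 1.0229 Nm


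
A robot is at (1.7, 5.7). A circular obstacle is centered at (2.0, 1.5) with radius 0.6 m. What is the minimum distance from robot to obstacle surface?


center_dist = sqrt((1.7-2.0)^2 + (5.7-1.5)^2)
= sqrt(0.09 + 17.64)
= 4.2107
min_dist = center_dist - radius = 4.2107 - 0.6 = 3.6107 m


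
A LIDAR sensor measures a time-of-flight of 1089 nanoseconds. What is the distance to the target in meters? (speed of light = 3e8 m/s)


tof = 1089 ns = 1.089e-06 s
dist = c * tof / 2
= 3e8 * 1.089e-06 / 2
= 163.35 m


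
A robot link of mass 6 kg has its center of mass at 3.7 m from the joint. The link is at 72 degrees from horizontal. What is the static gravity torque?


tau = m*g*L*cos(angle)
= 6 * 9.81 * 3.7 * cos(72 deg)
= 6 * 9.81 * 3.7 * 0.309
= 67.2983 Nm


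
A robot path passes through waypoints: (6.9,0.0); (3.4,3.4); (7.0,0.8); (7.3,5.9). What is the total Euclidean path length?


Segment lengths:
  seg1 = sqrt((-3.5)^2 + (3.4)^2) = 4.8795
  seg2 = sqrt((3.6)^2 + (-2.6)^2) = 4.4407
  seg3 = sqrt((0.3)^2 + (5.1)^2) = 5.1088
Total = 14.4291


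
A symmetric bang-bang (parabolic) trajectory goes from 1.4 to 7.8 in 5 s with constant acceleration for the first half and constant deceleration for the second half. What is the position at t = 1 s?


Symmetric rest-to-rest: each phase covers (pf-p0)/2 in time T/2. 0.5*a*(T/2)^2 = (pf-p0)/2 => a = 4*(pf-p0)/T^2
a = 4*(7.8-1.4)/5^2 = 1.024
t = 1 is in the acceleration phase (t <= T/2).
p = p0 + 0.5*a*t^2 = 1.4 + 0.5*1.024*1^2
= 1.912


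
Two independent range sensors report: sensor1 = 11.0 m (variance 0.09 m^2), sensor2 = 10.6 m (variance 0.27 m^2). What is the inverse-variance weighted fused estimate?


w1 = (1/var1) / (1/var1 + 1/var2)
   = 11.1111 / (11.1111 + 3.7037) = 0.75
w2 = 1 - w1 = 0.25
fused = w1*s1 + w2*s2 = 8.25 + 2.65
= 10.9 m
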